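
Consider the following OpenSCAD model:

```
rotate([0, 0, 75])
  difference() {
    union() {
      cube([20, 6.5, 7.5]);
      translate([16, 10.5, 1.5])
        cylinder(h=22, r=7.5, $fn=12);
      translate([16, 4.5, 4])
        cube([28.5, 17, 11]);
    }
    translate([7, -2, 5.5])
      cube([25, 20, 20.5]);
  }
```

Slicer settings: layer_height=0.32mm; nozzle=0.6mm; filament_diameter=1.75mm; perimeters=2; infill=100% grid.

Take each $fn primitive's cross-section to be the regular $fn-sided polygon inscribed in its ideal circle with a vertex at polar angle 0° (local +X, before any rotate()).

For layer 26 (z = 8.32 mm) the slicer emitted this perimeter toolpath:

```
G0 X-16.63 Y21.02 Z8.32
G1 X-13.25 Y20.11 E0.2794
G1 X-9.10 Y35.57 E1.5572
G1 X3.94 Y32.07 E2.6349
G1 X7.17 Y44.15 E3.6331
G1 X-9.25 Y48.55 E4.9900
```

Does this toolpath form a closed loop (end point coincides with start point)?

no

Start point (G0): (-16.63, 21.02). End point (last G1): the path does not return to the start — open.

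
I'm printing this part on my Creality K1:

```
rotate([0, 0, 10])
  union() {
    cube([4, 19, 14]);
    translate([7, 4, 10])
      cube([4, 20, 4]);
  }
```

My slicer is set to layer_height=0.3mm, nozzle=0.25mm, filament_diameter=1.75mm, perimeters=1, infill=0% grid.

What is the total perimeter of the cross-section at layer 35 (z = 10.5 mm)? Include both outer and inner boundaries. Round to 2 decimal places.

At z = 10.5 mm: the cube (footprint 4×19) is included at this height (perimeter 46.00 mm); the cube at (7, 4) (footprint 4×20) is included at this height (perimeter 48.00 mm); Combining (union): the 2 present regions are separate (no shared area or edge), so areas and boundary lengths simply add and each stays a separate island — boundary = 94.00 mm; (rotated 10° about Z; rotation is an isometry so areas/perimeters/island counts are preserved). Overall, the cross-section has 2 separate islands. Total boundary length (outer) = 94.00 mm.

94.00 mm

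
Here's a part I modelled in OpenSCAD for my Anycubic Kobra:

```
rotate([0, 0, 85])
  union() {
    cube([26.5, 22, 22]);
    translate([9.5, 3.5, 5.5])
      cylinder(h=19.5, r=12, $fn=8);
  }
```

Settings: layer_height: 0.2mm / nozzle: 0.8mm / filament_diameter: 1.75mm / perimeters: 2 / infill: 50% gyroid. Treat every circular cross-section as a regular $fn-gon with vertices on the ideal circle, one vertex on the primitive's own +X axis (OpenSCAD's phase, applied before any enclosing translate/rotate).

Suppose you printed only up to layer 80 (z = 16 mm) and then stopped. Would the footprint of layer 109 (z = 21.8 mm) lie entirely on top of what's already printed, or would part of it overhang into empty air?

Compare the two slices. At z = 16: the cube (footprint 26.5×22) is included at this height (area 583.00 mm²); the r=12 cylinder at (9.5, 3.5) gives a regular 8-gon of circumradius 12 (constant along its height) (area = (8/2)·12.000²·sin(360°/8) = 407.29 mm²); Merging all regions: the regions partially overlap — summed areas 990.29 mm² minus the doubly-counted overlap 268.82 mm² gives 721.48 mm² — area = 721.48 mm²; (whole slice rotated 85° about Z — lengths, areas and connectivity unchanged). At z = 21.8: the cube is present — its section is the full 26.5×22 rectangle (area 583.00 mm²); the r=12 cylinder at (9.5, 3.5) contributes a regular 8-gon of circumradius 12 (area = (8/2)·12.000²·sin(360°/8) = 407.29 mm²); Taking the union: the regions partially overlap — summed areas 990.29 mm² minus the doubly-counted overlap 268.82 mm² gives 721.48 mm² — area = 721.48 mm²; (whole slice rotated 85° about Z — lengths, areas and connectivity unchanged). Checking containment: the cross-section at z = 21.8 is a subset of the cross-section at z = 16.

entirely on top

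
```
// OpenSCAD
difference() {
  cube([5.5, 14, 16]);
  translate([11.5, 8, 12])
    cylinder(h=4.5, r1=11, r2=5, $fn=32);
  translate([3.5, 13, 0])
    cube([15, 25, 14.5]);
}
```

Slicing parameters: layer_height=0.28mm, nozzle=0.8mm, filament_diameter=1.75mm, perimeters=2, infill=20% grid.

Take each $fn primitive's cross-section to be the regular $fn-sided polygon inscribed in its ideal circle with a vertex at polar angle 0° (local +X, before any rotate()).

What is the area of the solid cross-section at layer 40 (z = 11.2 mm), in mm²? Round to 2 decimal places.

75.00 mm²

At z = 11.2 mm: the cube (footprint 5.5×14) is included at this height (area 77.00 mm²); the cone at (11.5, 8) does not reach this height (z outside [12, 16.5]); the cube at (3.5, 13) is present — its section is the full 15×25 rectangle (area 375.00 mm²); Taking the first minus the rest: starting from the 5.5×14 cube (77.00 mm²), the 15×25 cube at (3.5, 13) partially overlaps it — only the 2.00 mm² overlap (of its 375.00 mm²) is removed, clipping the outline — area = 75.00 mm². Overall, the cross-section is a single solid region. Net area = 75.00 mm².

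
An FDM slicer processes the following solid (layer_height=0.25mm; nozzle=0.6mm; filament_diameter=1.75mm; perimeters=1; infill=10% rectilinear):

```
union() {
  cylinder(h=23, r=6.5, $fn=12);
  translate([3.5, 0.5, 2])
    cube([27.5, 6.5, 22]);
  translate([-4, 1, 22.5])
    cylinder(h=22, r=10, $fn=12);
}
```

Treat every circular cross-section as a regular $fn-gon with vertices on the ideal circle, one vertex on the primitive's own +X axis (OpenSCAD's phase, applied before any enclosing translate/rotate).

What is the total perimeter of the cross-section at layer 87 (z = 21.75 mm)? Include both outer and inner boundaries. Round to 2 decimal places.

At z = 21.75 mm: the cylinder: section is a regular 12-gon, circumradius r=6.5 (perimeter = 2·12·6.500·sin(180°/12) = 40.38 mm); the 27.5×6.5 cube at (3.5, 0.5) contributes its full rectangle (perimeter 68.00 mm); the cylinder at (-4, 1) does not reach this height (z outside [22.5, 44.5]); Taking the union: the regions partially overlap (shared area 9.14 mm²), so the edge portions inside another operand are dropped and the merged outline is re-measured after clipping — boundary = 94.77 mm. Overall, the cross-section is a single solid region. Total boundary length (outer) = 94.77 mm.

94.77 mm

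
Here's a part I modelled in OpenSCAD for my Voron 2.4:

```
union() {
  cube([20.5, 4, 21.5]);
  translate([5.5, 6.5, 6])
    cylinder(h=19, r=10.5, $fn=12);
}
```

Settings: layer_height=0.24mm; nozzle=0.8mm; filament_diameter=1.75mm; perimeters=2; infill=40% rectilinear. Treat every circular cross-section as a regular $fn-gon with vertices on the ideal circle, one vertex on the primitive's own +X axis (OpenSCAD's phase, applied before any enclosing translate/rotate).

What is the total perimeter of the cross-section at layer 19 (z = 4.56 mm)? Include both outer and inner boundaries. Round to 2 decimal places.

At z = 4.56 mm: the 20.5×4 cube contributes its full rectangle (perimeter 49.00 mm); the cylinder at (5.5, 6.5) is not intersected at this z (z outside [6, 25]); Merging all regions: only the 20.5×4 cube is present, so the union is just that shape — boundary = 49.00 mm. Overall, the cross-section is a single solid region. Total boundary length (outer) = 49.00 mm.

49.00 mm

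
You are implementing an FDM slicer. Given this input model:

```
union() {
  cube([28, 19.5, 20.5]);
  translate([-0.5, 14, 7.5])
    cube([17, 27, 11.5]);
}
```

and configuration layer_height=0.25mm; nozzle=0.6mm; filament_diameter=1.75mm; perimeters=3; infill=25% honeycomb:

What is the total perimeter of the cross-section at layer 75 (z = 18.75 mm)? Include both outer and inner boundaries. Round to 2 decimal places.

139.00 mm

At z = 18.75 mm: the cube is present — its section is the full 28×19.5 rectangle (perimeter 95.00 mm); the cube at (-0.5, 14) (footprint 17×27) is included at this height (perimeter 88.00 mm); Combining (union): the regions partially overlap (shared area 90.75 mm²), so the edge portions inside another operand are dropped and the merged outline is re-measured after clipping — boundary = 139.00 mm. Overall, the cross-section is a single solid region. Total boundary length (outer) = 139.00 mm.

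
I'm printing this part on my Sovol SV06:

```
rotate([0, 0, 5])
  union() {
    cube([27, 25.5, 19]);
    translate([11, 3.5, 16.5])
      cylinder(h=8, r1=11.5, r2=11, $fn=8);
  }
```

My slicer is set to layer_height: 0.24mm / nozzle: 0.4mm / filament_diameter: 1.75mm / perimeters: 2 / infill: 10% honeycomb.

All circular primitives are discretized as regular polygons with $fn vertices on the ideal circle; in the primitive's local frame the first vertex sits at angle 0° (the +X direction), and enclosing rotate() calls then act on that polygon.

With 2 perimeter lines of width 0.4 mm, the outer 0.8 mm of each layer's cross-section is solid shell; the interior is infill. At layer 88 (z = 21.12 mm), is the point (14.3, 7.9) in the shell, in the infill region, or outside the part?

At z = 21.12 mm: the cube is absent (z outside [0, 19]); the cone at (11, 3.5) contributes a regular 8-gon of circumradius 11.211 (interpolated between r1=11.5 and r2=11 at t=0.578); Taking the union: only the cone at (11, 3.5) is present, so the union is just that shape — 1 connected region; (whole slice rotated 5° about Z — lengths, areas and connectivity unchanged). Overall, the cross-section is a single solid region. Undo the 5° rotation: the query point maps to (14.934, 6.624) in the un-rotated model frame. The nearest boundary edge runs (22.21, 3.50)→(18.93, 11.43); distance from the point to it = 5.53 mm. The point is inside the cross-section and 5.53 mm from the nearest boundary — more than the 0.8 mm shell width (2 × 0.4), so it's in the infill interior.

infill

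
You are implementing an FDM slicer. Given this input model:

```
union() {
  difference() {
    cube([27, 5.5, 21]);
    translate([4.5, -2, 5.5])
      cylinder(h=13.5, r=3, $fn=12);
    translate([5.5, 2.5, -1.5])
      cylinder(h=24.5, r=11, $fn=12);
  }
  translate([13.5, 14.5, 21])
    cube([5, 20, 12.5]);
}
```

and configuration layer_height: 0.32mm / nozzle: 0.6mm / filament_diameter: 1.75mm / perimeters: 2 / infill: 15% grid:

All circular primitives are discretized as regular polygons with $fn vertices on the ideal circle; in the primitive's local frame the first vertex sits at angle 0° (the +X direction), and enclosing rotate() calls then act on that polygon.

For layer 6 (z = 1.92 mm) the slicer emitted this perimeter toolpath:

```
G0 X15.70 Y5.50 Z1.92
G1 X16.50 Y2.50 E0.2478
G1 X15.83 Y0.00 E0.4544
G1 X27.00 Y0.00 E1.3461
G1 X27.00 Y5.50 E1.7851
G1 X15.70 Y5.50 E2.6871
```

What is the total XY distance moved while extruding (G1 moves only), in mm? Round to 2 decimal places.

Sum the Euclidean lengths of each G1 segment: total = 33.66 mm.

33.66 mm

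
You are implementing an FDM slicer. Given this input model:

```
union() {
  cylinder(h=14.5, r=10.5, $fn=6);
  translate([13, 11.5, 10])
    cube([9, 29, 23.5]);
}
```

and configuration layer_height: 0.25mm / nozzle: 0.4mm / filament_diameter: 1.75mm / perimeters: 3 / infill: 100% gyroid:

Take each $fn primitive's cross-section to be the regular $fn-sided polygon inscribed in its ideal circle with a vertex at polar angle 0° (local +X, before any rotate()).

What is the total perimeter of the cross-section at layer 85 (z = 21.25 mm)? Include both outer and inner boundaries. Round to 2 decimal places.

At z = 21.25 mm: the cylinder is absent (z outside [0, 14.5]); the cube at (13, 11.5) (footprint 9×29) is included at this height (perimeter 76.00 mm); Combining (union): only the 9×29 cube at (13, 11.5) is present, so the union is just that shape — boundary = 76.00 mm. Overall, the cross-section is a single solid region. Total boundary length (outer) = 76.00 mm.

76.00 mm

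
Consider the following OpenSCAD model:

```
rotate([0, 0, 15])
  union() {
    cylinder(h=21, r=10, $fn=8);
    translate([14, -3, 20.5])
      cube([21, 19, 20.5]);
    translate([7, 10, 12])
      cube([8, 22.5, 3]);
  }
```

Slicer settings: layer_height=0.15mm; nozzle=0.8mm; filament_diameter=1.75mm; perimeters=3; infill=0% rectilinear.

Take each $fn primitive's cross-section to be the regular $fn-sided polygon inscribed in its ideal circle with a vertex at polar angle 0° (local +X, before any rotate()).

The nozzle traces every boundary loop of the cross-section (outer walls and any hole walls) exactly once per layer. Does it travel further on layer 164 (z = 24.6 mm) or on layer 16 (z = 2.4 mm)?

Layer 164 (z = 24.6): the cylinder is not intersected at this z (z outside [0, 21]); the cube at (14, -3) (footprint 21×19) is included at this height (perimeter 80.00 mm); the cube at (7, 10) is not intersected at this z (z outside [12, 15]); Taking the union: only the 21×19 cube at (14, -3) is present, so the union is just that shape — boundary = 80.00 mm; (whole slice rotated 15° about Z — lengths, areas and connectivity unchanged). So its perimeter = 80.00 mm. Layer 16 (z = 2.4): the cylinder: section is a regular 8-gon, circumradius r=10 (perimeter = 2·8·10.000·sin(180°/8) = 61.23 mm); the cube at (14, -3) does not reach this height (z outside [20.5, 41]); the cube at (7, 10) is absent (z outside [12, 15]); Merging all regions: only the r=10 cylinder is present, so the union is just that shape — boundary = 61.23 mm; (rotated 15° about Z; rotation is an isometry so areas/perimeters/island counts are preserved). So its perimeter = 61.23 mm. Layer 164 is larger (80.00 vs 61.23 mm).

layer 164 (z = 24.6 mm)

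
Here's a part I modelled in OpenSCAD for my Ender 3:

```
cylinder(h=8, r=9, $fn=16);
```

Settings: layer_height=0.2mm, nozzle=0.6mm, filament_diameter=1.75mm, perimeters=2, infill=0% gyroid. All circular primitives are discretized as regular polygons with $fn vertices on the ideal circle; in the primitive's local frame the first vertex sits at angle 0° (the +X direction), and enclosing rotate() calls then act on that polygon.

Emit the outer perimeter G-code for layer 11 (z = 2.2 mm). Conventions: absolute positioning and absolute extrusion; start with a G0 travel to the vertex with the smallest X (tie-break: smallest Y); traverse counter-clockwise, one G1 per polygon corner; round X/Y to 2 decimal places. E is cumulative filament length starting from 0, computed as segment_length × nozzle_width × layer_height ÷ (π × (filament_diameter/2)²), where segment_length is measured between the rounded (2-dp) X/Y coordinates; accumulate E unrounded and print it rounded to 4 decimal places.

G0 X-9.00 Y0.00 Z2.20
G1 X-8.31 Y-3.44 E0.1750
G1 X-6.36 Y-6.36 E0.3502
G1 X-3.44 Y-8.31 E0.5254
G1 X0.00 Y-9.00 E0.7004
G1 X3.44 Y-8.31 E0.8755
G1 X6.36 Y-6.36 E1.0507
G1 X8.31 Y-3.44 E1.2258
G1 X9.00 Y0.00 E1.4009
G1 X8.31 Y3.44 E1.5759
G1 X6.36 Y6.36 E1.7511
G1 X3.44 Y8.31 E1.9263
G1 X0.00 Y9.00 E2.1013
G1 X-3.44 Y8.31 E2.2763
G1 X-6.36 Y6.36 E2.4515
G1 X-8.31 Y3.44 E2.6267
G1 X-9.00 Y0.00 E2.8017

At z = 2.2 mm: the cylinder: section is a regular 16-gon, circumradius r=9. The outline is a single polygon with 16 vertices. Extrusion per mm of travel: 0.6 × 0.2 / (π × 0.875²) = 0.049890. Accumulating E over each segment gives final E = 2.8017.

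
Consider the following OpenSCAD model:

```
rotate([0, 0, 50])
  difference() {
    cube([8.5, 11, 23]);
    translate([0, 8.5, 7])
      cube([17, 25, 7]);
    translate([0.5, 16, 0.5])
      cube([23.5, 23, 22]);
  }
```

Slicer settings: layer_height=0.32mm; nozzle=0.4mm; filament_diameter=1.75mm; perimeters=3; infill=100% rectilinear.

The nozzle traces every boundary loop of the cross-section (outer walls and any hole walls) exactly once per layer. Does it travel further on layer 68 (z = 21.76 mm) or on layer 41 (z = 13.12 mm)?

layer 68 (z = 21.76 mm)

Layer 68 (z = 21.76): the 8.5×11 cube contributes its full rectangle (perimeter 39.00 mm); the cube at (0, 8.5) is absent (z outside [7, 14]); the cube at (0.5, 16) (footprint 23.5×23) is included at this height (perimeter 93.00 mm); After the difference (first − rest): starting from the 8.5×11 cube, the 23.5×23 cube at (0.5, 16) misses the remaining region (no effect) — boundary = 39.00 mm; (rotated 50° about Z; rotation is an isometry so areas/perimeters/island counts are preserved). So its perimeter = 39.00 mm. Layer 41 (z = 13.12): the cube is present — its section is the full 8.5×11 rectangle (perimeter 39.00 mm); the cube at (0, 8.5) (footprint 17×25) is included at this height (perimeter 84.00 mm); the 23.5×23 cube at (0.5, 16) contributes its full rectangle (perimeter 93.00 mm); Subtracting the remaining from the first: starting from the 8.5×11 cube, the 17×25 cube at (0, 8.5) partially overlaps it — only the 21.25 mm² overlap (of its 425.00 mm²) is removed, clipping the outline; the 23.5×23 cube at (0.5, 16) misses the remaining region (no effect) — boundary = 34.00 mm; (rotated 50° about Z; rotation is an isometry so areas/perimeters/island counts are preserved). So its perimeter = 34.00 mm. Layer 68 is larger (39.00 vs 34.00 mm).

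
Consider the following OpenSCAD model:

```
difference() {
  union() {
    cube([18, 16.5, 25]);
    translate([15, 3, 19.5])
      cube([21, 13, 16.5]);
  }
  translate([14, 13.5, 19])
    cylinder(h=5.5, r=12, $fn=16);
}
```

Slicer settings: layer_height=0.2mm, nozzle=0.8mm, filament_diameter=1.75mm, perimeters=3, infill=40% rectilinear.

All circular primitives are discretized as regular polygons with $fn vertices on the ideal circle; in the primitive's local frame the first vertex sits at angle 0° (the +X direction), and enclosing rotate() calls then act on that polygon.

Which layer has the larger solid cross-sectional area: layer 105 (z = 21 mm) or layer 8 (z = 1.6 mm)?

layer 8 (z = 1.6 mm)

Layer 105 (z = 21): the 18×16.5 cube contributes its full rectangle (area 297.00 mm²); the cube at (15, 3) (footprint 21×13) is included at this height (area 273.00 mm²); Taking the union: the regions partially overlap — summed areas 570.00 mm² minus the doubly-counted overlap 39.00 mm² gives 531.00 mm² — area = 531.00 mm²; the r=12 cylinder at (14, 13.5) contributes a regular 16-gon of circumradius 12 (area = (16/2)·12.000²·sin(360°/16) = 440.85 mm²); Subtracting the remaining from the first: starting from the result so far (531.00 mm²), the r=12 cylinder at (14, 13.5) partially overlaps it — only the 286.27 mm² overlap (of its 440.85 mm²) is removed, clipping the outline — area = 244.73 mm². So its area = 244.73 mm². Layer 8 (z = 1.6): the cube is present — its section is the full 18×16.5 rectangle (area 297.00 mm²); the cube at (15, 3) does not reach this height (z outside [19.5, 36]); Merging all regions: only the 18×16.5 cube is present, so the union is just that shape — area = 297.00 mm²; the cylinder at (14, 13.5) does not reach this height (z outside [19, 24.5]); Subtracting the remaining from the first: none of the subtracted shapes is present at this height, so that combined region is unchanged — area = 297.00 mm². So its area = 297.00 mm². Layer 8 is larger (297.00 vs 244.73 mm²).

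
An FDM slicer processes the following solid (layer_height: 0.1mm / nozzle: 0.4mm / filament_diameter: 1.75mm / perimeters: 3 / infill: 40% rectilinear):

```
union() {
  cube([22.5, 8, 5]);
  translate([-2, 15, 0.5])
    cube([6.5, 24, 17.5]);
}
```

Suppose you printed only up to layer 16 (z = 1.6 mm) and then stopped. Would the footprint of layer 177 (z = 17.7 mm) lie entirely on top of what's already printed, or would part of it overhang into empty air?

Compare the two slices. At z = 1.6: the 22.5×8 cube contributes its full rectangle (area 180.00 mm²); the cube at (-2, 15) (footprint 6.5×24) is included at this height (area 156.00 mm²); Combining (union): the 2 present regions are separate (no shared area or edge), so areas and boundary lengths simply add and each stays a separate island — area = 336.00 mm². At z = 17.7: the cube is not intersected at this z (z outside [0, 5]); the 6.5×24 cube at (-2, 15) contributes its full rectangle (area 156.00 mm²); Merging all regions: only the 6.5×24 cube at (-2, 15) is present, so the union is just that shape — area = 156.00 mm². Checking containment: the cross-section at z = 17.7 is a subset of the cross-section at z = 1.6.

entirely on top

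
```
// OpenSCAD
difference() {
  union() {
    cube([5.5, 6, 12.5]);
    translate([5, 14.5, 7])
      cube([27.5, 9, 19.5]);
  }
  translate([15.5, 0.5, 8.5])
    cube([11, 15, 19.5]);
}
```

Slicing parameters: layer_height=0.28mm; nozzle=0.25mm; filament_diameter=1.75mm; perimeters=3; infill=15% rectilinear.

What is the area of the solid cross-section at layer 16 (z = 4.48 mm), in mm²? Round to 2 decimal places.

At z = 4.48 mm: the 5.5×6 cube contributes its full rectangle (area 33.00 mm²); the cube at (5, 14.5) is absent (z outside [7, 26.5]); Combining (union): only the 5.5×6 cube is present, so the union is just that shape — area = 33.00 mm²; the cube at (15.5, 0.5) is absent (z outside [8.5, 28]); After the difference (first − rest): none of the subtracted shapes is present at this height, so that combined region is unchanged — area = 33.00 mm². Overall, the cross-section is a single solid region. Net area = 33.00 mm².

33.00 mm²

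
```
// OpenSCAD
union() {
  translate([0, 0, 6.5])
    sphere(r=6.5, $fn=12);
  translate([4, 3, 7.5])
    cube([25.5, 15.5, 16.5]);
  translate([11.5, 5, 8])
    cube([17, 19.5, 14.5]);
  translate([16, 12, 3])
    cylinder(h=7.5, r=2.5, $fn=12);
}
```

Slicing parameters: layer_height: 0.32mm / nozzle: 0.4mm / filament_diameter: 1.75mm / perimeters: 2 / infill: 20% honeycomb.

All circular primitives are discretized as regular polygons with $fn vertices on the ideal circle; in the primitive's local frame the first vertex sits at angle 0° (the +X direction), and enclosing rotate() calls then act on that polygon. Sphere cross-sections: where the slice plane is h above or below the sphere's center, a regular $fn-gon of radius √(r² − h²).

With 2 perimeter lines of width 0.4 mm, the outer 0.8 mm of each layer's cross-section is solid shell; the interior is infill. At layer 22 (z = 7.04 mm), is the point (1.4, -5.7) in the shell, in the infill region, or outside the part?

At z = 7.04 mm: the sphere: section is a regular 12-gon, circumradius = √(r²−h²) = √(6.5²−0.54²) = 6.478; the cube at (4, 3) does not reach this height (z outside [7.5, 24]); the cube at (11.5, 5) does not reach this height (z outside [8, 22.5]); the r=2.5 cylinder at (16, 12) contributes a regular 12-gon of circumradius 2.5; Combining (union): the 2 present regions are separate (no shared area or edge), so areas and boundary lengths simply add and each stays a separate island — 2 connected regions. Overall, the cross-section has 2 separate islands. The nearest boundary edge runs (3.24, -5.61)→(-0.00, -6.48); distance from the point to it = 0.39 mm. (Shell/infill is judged within the island containing the point — the largest one.) The point is inside the cross-section, 0.39 mm from the nearest boundary — within the 0.8 mm shell band (2 × 0.4).

shell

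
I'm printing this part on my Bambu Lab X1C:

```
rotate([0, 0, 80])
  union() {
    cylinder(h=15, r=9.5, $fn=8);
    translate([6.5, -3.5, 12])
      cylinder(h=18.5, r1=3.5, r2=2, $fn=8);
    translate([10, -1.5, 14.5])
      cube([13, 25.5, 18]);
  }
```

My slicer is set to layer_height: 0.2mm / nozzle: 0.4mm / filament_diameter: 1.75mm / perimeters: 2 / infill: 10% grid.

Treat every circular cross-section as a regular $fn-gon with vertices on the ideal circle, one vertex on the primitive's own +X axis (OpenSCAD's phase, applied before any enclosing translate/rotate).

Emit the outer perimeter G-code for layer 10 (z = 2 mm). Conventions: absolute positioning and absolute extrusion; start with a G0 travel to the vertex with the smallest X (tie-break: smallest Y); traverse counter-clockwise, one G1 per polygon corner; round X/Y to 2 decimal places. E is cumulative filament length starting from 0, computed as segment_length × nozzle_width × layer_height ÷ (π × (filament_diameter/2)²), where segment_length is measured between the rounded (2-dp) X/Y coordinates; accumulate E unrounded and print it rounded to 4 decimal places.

At z = 2 mm: the cylinder: section is a regular 8-gon, circumradius r=9.5; the cone at (6.5, -3.5) does not reach this height (z outside [12, 30.5]); the cube at (10, -1.5) is absent (z outside [14.5, 32.5]); Taking the union: only the r=9.5 cylinder is present, so the union is just that shape — 1 connected region; (rotated 80° about Z; rotation is an isometry so areas/perimeters/island counts are preserved). The outline is a single polygon with 8 vertices. Extrusion per mm of travel: 0.4 × 0.2 / (π × 0.875²) = 0.033260. Accumulating E over each segment gives final E = 1.9350.

G0 X-9.36 Y1.65 Z2.00
G1 X-7.78 Y-5.45 E0.2419
G1 X-1.65 Y-9.36 E0.4838
G1 X5.45 Y-7.78 E0.7257
G1 X9.36 Y-1.65 E0.9675
G1 X7.78 Y5.45 E1.2094
G1 X1.65 Y9.36 E1.4513
G1 X-5.45 Y7.78 E1.6932
G1 X-9.36 Y1.65 E1.9350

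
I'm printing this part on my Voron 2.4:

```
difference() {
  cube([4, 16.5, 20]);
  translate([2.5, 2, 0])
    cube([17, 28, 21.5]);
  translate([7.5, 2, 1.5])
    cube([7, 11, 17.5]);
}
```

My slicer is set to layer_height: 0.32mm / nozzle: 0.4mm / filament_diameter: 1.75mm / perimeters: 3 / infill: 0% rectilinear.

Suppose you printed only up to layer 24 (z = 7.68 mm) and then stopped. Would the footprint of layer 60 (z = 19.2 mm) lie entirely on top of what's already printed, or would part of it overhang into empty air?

entirely on top

Compare the two slices. At z = 7.68: the cube (footprint 4×16.5) is included at this height (area 66.00 mm²); the 17×28 cube at (2.5, 2) contributes its full rectangle (area 476.00 mm²); the cube at (7.5, 2) (footprint 7×11) is included at this height (area 77.00 mm²); Taking the first minus the rest: starting from the 4×16.5 cube (66.00 mm²), the 17×28 cube at (2.5, 2) partially overlaps it — only the 21.75 mm² overlap (of its 476.00 mm²) is removed, clipping the outline; the 7×11 cube at (7.5, 2) misses the remaining region (no effect) — area = 44.25 mm². At z = 19.2: the 4×16.5 cube contributes its full rectangle (area 66.00 mm²); the cube at (2.5, 2) is present — its section is the full 17×28 rectangle (area 476.00 mm²); the cube at (7.5, 2) is not intersected at this z (z outside [1.5, 19]); Subtracting the remaining from the first: starting from the 4×16.5 cube (66.00 mm²), the 17×28 cube at (2.5, 2) partially overlaps it — only the 21.75 mm² overlap (of its 476.00 mm²) is removed, clipping the outline — area = 44.25 mm². Checking containment: the cross-section at z = 19.2 is a subset of the cross-section at z = 7.68.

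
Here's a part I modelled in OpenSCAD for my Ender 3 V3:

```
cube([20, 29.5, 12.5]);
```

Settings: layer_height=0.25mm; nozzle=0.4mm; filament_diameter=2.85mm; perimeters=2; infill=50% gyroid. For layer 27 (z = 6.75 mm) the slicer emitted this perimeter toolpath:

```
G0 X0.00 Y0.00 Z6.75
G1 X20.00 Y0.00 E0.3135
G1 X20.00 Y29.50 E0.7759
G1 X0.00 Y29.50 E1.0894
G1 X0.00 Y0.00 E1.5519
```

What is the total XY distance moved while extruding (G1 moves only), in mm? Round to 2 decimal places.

Sum the Euclidean lengths of each G1 segment: total = 99.00 mm.

99.00 mm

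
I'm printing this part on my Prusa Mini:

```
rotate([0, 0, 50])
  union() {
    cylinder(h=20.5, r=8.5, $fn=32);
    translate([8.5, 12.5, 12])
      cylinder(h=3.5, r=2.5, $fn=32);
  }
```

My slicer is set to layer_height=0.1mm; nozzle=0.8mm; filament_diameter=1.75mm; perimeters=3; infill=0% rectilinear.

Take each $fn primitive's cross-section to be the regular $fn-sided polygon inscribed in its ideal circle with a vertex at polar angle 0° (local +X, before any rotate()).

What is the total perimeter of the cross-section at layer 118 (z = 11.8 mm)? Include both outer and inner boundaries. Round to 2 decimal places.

53.32 mm

At z = 11.8 mm: the r=8.5 cylinder contributes a regular 32-gon of circumradius 8.5 (perimeter = 2·32·8.500·sin(180°/32) = 53.32 mm); the cylinder at (8.5, 12.5) does not reach this height (z outside [12, 15.5]); Taking the union: only the r=8.5 cylinder is present, so the union is just that shape — boundary = 53.32 mm; (whole slice rotated 50° about Z — lengths, areas and connectivity unchanged). Overall, the cross-section is a single solid region. Total boundary length (outer) = 53.32 mm.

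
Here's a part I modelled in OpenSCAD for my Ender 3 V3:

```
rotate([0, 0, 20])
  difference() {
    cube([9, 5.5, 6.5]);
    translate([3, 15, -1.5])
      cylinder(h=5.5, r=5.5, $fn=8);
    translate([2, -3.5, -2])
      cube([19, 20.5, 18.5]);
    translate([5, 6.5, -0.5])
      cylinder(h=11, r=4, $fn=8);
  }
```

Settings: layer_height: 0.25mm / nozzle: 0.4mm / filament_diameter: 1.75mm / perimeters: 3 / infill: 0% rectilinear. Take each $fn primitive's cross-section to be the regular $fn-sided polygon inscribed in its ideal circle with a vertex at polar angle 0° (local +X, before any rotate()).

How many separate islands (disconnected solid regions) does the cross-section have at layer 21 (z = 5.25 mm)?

At z = 5.25 mm: the cube (footprint 9×5.5) is included at this height; the cylinder at (3, 15) is absent (z outside [-1.5, 4]); the 19×20.5 cube at (2, -3.5) contributes its full rectangle; the cylinder at (5, 6.5): section is a regular 8-gon, circumradius r=4; Taking the first minus the rest: starting from the 9×5.5 cube, the 19×20.5 cube at (2, -3.5) partially overlaps it — only the 38.50 mm² overlap (of its 389.50 mm²) is removed, clipping the outline; the r=4 cylinder at (5, 6.5) partially overlaps it — only the 0.41 mm² overlap (of its 45.25 mm²) is removed, clipping the outline — 1 connected region; (whole slice rotated 20° about Z — lengths, areas and connectivity unchanged). Overall, the cross-section is a single solid region. Island count = 1.

1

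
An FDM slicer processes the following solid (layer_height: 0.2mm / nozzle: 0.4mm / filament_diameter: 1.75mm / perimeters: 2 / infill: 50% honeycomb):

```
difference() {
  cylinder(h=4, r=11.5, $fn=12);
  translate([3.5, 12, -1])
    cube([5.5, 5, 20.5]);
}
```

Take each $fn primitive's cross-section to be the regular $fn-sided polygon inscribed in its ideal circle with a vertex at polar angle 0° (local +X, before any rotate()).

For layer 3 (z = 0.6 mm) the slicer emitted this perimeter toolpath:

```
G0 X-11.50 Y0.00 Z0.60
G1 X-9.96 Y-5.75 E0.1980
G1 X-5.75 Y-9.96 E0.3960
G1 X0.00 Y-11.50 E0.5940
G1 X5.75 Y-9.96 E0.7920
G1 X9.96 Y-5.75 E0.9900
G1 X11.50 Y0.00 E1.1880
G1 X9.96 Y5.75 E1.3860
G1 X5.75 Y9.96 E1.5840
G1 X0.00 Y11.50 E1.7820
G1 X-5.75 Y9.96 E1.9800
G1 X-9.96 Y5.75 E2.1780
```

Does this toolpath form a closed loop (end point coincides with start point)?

Start point (G0): (-11.50, 0.00). End point (last G1): the path does not return to the start — open.

no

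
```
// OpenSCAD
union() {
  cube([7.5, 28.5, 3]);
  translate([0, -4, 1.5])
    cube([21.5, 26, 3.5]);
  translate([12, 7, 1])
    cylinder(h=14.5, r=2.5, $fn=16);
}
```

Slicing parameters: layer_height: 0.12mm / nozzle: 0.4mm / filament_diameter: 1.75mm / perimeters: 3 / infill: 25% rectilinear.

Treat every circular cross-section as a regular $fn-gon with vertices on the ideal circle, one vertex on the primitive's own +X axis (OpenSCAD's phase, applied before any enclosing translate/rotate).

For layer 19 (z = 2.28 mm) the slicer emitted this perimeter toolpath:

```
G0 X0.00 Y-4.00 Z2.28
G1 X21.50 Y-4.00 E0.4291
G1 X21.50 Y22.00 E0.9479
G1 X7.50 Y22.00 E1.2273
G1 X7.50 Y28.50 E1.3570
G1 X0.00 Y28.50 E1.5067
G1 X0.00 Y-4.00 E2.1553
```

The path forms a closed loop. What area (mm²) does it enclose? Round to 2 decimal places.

Apply the shoelace formula to the sequence of (X, Y) vertices; enclosed area = 607.75 mm².

607.75 mm²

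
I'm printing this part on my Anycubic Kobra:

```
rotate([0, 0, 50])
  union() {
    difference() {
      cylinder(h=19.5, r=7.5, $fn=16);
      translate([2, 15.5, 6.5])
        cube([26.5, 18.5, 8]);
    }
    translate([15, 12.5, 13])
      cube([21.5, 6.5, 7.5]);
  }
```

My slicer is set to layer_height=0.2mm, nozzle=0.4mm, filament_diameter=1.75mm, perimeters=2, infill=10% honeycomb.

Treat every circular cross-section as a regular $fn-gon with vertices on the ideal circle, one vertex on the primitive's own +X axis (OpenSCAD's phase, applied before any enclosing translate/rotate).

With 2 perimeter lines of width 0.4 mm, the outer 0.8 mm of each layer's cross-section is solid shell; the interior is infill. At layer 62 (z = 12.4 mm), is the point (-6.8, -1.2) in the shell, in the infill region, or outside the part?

At z = 12.4 mm: the r=7.5 cylinder contributes a regular 16-gon of circumradius 7.5; the cube at (2, 15.5) (footprint 26.5×18.5) is included at this height; Subtracting the remaining from the first: starting from the r=7.5 cylinder, the 26.5×18.5 cube at (2, 15.5) misses the remaining region (no effect) — 1 connected region; the cube at (15, 12.5) is absent (z outside [13, 20.5]); Taking the union: only that combined region is present, so the union is just that shape — 1 connected region; (rotated 50° about Z; rotation is an isometry so areas/perimeters/island counts are preserved). Overall, the cross-section is a single solid region. Undo the 50° rotation: the query point maps to (-5.290, 4.438) in the un-rotated model frame. The nearest boundary edge runs (-6.93, 2.87)→(-5.30, 5.30); distance from the point to it = 0.49 mm. The point is inside the cross-section, 0.49 mm from the nearest boundary — within the 0.8 mm shell band (2 × 0.4).

shell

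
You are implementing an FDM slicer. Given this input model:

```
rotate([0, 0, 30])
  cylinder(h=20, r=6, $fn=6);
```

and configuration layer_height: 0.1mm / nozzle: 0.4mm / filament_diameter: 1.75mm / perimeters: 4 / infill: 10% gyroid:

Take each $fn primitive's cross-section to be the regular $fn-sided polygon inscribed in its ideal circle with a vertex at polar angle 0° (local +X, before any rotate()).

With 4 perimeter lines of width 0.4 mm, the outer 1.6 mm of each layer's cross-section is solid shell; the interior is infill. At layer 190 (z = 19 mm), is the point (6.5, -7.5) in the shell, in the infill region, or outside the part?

At z = 19 mm: the r=6 cylinder gives a regular 6-gon of circumradius 6 (constant along its height); (rotated 30° about Z; rotation is an isometry so areas/perimeters/island counts are preserved). Overall, the cross-section is a single solid region. Undo the 30° rotation: the query point maps to (1.879, -9.745) in the un-rotated model frame. The nearest boundary edge runs (-3.00, -5.20)→(3.00, -5.20); distance from the point to it = 4.55 mm. The point is not inside any of the regions above, so it lies outside the cross-section (4.55 mm from the nearest boundary).

outside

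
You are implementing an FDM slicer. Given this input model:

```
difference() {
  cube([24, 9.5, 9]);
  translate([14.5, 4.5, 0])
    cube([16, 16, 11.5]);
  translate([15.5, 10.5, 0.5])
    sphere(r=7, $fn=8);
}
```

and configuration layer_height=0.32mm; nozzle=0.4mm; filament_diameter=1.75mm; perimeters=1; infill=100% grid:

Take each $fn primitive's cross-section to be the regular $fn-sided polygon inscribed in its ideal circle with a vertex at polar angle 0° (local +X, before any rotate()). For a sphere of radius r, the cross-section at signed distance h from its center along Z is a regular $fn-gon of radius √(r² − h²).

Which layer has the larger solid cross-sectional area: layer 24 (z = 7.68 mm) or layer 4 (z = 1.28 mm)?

Layer 24 (z = 7.68): the cube (footprint 24×9.5) is included at this height (area 228.00 mm²); the cube at (14.5, 4.5) (footprint 16×16) is included at this height (area 256.00 mm²); the sphere at (15.5, 10.5) is not intersected at this z (|z−center|=7.180 > r=7); Taking the first minus the rest: starting from the 24×9.5 cube (228.00 mm²), the 16×16 cube at (14.5, 4.5) partially overlaps it — only the 47.50 mm² overlap (of its 256.00 mm²) is removed, clipping the outline — area = 180.50 mm². So its area = 180.50 mm². Layer 4 (z = 1.28): the cube (footprint 24×9.5) is included at this height (area 228.00 mm²); the 16×16 cube at (14.5, 4.5) contributes its full rectangle (area 256.00 mm²); the r=7 sphere at (15.5, 10.5) contributes a regular 8-gon of circumradius √(7²−0.78²) = 6.956 (area = (8/2)·6.956²·sin(360°/8) = 136.87 mm²); Subtracting the remaining from the first: starting from the 24×9.5 cube (228.00 mm²), the 16×16 cube at (14.5, 4.5) partially overlaps it — only the 47.50 mm² overlap (of its 256.00 mm²) is removed, clipping the outline; the r=7 sphere at (15.5, 10.5) partially overlaps it — only the 23.57 mm² overlap (of its 136.87 mm²) is removed, clipping the outline — area = 156.93 mm². So its area = 156.93 mm². Layer 24 is larger (180.50 vs 156.93 mm²).

layer 24 (z = 7.68 mm)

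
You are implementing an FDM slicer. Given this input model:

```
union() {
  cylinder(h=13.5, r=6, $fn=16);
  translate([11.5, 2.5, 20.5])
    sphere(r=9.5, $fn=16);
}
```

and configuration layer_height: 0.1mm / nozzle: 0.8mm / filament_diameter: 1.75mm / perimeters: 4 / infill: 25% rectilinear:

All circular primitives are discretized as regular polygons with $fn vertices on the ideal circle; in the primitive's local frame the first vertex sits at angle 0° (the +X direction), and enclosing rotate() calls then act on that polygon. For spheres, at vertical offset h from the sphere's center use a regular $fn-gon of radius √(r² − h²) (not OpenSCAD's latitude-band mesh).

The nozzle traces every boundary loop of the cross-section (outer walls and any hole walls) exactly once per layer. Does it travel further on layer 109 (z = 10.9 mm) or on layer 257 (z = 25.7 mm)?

layer 257 (z = 25.7 mm)

Layer 109 (z = 10.9): the r=6 cylinder gives a regular 16-gon of circumradius 6 (constant along its height) (perimeter = 2·16·6.000·sin(180°/16) = 37.46 mm); the sphere at (11.5, 2.5) is not intersected at this z (|z−center|=9.600 > r=9.5); Combining (union): only the r=6 cylinder is present, so the union is just that shape — boundary = 37.46 mm. So its perimeter = 37.46 mm. Layer 257 (z = 25.7): the cylinder does not reach this height (z outside [0, 13.5]); the r=9.5 sphere at (11.5, 2.5) contributes a regular 16-gon of circumradius √(9.5²−5.2²) = 7.950 (perimeter = 2·16·7.950·sin(180°/16) = 49.63 mm); Merging all regions: only the r=9.5 sphere at (11.5, 2.5) is present, so the union is just that shape — boundary = 49.63 mm. So its perimeter = 49.63 mm. Layer 257 is larger (49.63 vs 37.46 mm).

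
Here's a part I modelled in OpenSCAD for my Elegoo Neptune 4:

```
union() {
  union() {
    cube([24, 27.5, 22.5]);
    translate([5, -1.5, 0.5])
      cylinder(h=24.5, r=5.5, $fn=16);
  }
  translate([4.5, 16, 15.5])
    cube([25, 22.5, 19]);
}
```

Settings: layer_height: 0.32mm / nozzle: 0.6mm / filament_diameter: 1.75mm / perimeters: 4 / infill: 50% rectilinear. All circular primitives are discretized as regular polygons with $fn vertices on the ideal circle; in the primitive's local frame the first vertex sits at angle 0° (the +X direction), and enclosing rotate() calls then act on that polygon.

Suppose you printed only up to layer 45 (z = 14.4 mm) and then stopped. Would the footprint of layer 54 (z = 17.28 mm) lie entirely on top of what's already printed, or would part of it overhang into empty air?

Compare the two slices. At z = 14.4: the cube (footprint 24×27.5) is included at this height (area 660.00 mm²); the r=5.5 cylinder at (5, -1.5) contributes a regular 16-gon of circumradius 5.5 (area = (16/2)·5.500²·sin(360°/16) = 92.61 mm²); Combining (union): the regions partially overlap — summed areas 752.61 mm² minus the doubly-counted overlap 30.16 mm² gives 722.45 mm² — area = 722.45 mm²; the cube at (4.5, 16) is absent (z outside [15.5, 34.5]); Taking the union: only that combined region is present, so the union is just that shape — area = 722.45 mm². At z = 17.28: the 24×27.5 cube contributes its full rectangle (area 660.00 mm²); the r=5.5 cylinder at (5, -1.5) contributes a regular 16-gon of circumradius 5.5 (area = (16/2)·5.500²·sin(360°/16) = 92.61 mm²); Merging all regions: the regions partially overlap — summed areas 752.61 mm² minus the doubly-counted overlap 30.16 mm² gives 722.45 mm² — area = 722.45 mm²; the cube at (4.5, 16) is present — its section is the full 25×22.5 rectangle (area 562.50 mm²); Combining (union): the regions partially overlap — summed areas 1284.95 mm² minus the doubly-counted overlap 224.25 mm² gives 1060.70 mm² — area = 1060.70 mm². Checking containment: at z = 17.28 the cross-section extends beyond the z = 14.4 cross-section by about 338.25 mm².

part overhangs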